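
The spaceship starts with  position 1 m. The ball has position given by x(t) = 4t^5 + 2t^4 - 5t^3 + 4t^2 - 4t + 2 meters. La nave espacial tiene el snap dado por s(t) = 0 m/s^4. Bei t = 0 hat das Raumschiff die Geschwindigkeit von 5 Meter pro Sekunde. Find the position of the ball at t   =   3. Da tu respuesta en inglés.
From the given position equation x(t) = 4·t^5 + 2·t^4 - 5·t^3 + 4·t^2 - 4·t + 2, we substitute t = 3 to get x = 1025.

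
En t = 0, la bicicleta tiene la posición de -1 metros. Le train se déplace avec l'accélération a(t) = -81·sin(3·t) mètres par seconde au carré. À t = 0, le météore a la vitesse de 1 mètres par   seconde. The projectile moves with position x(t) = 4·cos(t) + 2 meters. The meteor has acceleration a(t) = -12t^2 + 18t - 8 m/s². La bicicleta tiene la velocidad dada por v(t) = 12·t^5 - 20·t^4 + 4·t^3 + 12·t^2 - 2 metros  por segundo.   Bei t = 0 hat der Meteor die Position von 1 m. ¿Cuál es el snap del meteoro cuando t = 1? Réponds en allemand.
Um dies zu lösen, müssen wir 2 Ableitungen unserer Gleichung für die Beschleunigung a(t) = -12·t^2 + 18·t - 8 nehmen. Mit d/dt von a(t) finden wir j(t) = 18 - 24·t. Mit d/dt von j(t) finden wir s(t) = -24. Aus der Gleichung für den Snap s(t) = -24, setzen wir t = 1 ein und erhalten s = -24.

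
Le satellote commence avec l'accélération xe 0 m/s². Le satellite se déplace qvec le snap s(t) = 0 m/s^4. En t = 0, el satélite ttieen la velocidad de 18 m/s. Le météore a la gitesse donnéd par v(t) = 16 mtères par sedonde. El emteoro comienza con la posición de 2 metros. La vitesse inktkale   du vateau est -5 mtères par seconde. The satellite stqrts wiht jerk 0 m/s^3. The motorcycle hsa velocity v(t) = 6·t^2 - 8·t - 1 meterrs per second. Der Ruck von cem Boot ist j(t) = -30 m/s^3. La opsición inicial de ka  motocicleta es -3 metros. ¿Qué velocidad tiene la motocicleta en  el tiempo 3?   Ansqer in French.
En utilisant v(t) = 6·t^2 - 8·t - 1 et en substituant t = 3, nous trouvons v = 29.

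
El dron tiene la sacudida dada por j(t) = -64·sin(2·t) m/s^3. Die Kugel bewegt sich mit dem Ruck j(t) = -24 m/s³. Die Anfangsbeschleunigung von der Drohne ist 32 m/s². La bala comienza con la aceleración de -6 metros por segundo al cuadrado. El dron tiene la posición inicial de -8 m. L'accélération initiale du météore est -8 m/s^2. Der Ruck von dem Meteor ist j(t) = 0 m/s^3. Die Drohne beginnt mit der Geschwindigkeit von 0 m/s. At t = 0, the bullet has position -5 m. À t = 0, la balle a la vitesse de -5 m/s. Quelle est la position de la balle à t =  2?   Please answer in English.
To solve this, we need to take 3 antiderivatives of our jerk equation j(t) = -24. Taking ∫j(t)dt and applying a(0) = -6, we find a(t) = -24·t - 6. Taking ∫a(t)dt and applying v(0) = -5, we find v(t) = -12·t^2 - 6·t - 5. Finding the antiderivative of v(t) and using x(0) = -5: x(t) = -4·t^3 - 3·t^2 - 5·t - 5. From the given position equation x(t) = -4·t^3 - 3·t^2 - 5·t - 5, we substitute t = 2 to get x = -59.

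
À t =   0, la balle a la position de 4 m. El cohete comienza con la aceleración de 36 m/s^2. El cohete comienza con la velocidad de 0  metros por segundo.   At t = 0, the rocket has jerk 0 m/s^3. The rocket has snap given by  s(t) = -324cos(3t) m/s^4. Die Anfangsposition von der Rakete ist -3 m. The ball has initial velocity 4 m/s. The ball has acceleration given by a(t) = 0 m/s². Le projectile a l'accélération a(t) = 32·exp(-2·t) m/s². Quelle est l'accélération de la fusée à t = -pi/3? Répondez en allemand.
Wir müssen unsere Gleichung für den Snap s(t) = -324·cos(3·t) 2-mal integrieren. Durch Integration von dem Snap und Verwendung der Anfangsbedingung j(0) = 0, erhalten wir j(t) = -108·sin(3·t). Die Stammfunktion von dem Ruck ist die Beschleunigung. Mit a(0) = 36 erhalten wir a(t) = 36·cos(3·t). Aus der Gleichung für die Beschleunigung a(t) = 36·cos(3·t), setzen wir t = -pi/3 ein und erhalten a = -36.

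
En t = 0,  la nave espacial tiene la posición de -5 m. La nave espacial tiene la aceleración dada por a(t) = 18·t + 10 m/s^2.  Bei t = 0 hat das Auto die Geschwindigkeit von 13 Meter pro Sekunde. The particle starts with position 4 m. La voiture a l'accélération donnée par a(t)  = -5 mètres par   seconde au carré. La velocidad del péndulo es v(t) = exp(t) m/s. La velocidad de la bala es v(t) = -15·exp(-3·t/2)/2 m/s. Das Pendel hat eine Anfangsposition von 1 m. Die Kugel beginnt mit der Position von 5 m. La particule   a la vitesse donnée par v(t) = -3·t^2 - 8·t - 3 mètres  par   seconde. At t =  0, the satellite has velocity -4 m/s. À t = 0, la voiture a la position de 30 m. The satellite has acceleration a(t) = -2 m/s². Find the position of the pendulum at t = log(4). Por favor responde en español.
Para resolver esto, necesitamos tomar 1 integral de nuestra ecuación de la velocidad v(t) = exp(t). La antiderivada de la velocidad es la posición. Usando x(0) = 1, obtenemos x(t) = exp(t). De la ecuación de la posición x(t) = exp(t), sustituimos t = log(4) para obtener x = 4.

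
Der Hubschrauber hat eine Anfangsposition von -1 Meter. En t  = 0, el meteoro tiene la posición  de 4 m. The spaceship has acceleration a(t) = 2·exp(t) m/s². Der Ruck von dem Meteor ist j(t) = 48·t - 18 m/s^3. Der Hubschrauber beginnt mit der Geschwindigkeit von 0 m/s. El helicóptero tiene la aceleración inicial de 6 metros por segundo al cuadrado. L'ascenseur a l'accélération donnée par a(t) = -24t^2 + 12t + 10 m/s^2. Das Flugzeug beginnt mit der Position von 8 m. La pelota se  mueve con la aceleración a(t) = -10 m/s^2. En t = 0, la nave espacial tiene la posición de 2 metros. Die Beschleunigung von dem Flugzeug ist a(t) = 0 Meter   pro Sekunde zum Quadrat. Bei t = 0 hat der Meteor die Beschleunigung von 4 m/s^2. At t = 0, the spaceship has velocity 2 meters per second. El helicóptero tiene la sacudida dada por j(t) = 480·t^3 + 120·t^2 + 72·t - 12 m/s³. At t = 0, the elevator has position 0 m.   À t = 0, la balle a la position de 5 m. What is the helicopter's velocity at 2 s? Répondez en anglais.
We need to integrate our jerk equation j(t) = 480·t^3 + 120·t^2 + 72·t - 12 2 times. Finding the antiderivative of j(t) and using a(0) = 6: a(t) = 120·t^4 + 40·t^3 + 36·t^2 - 12·t + 6. Integrating acceleration and using the initial condition v(0) = 0, we get v(t) = 2·t·(12·t^4 + 5·t^3 + 6·t^2 - 3·t + 3). We have velocity v(t) = 2·t·(12·t^4 + 5·t^3 + 6·t^2 - 3·t + 3). Substituting t = 2: v(2) = 1012.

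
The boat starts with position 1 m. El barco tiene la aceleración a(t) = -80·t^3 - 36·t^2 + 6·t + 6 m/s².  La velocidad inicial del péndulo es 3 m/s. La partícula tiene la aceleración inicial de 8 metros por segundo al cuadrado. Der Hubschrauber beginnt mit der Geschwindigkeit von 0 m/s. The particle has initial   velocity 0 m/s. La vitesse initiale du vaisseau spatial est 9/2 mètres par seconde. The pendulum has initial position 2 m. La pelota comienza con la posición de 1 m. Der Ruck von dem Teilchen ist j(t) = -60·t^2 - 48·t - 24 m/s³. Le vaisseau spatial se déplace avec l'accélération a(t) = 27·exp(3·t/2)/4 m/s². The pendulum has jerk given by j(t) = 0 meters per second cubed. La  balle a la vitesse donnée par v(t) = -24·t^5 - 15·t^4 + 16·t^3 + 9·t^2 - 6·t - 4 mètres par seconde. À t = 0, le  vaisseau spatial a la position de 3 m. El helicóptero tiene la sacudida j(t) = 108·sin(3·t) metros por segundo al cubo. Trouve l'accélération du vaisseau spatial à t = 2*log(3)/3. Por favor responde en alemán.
Mit a(t) = 27·exp(3·t/2)/4 und Einsetzen von t = 2*log(3)/3, finden wir a = 81/4.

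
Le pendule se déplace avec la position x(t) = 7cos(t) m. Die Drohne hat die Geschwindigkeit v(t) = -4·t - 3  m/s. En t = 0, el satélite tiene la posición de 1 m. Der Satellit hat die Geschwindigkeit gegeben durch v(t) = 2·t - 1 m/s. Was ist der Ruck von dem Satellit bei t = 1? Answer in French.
Pour résoudre ceci, nous devons prendre 2 dérivées de notre équation de la vitesse v(t) = 2·t - 1. En prenant d/dt de v(t), nous trouvons a(t) = 2. En prenant d/dt de a(t), nous trouvons j(t) = 0. En utilisant j(t) = 0 et en substituant t = 1, nous trouvons j = 0.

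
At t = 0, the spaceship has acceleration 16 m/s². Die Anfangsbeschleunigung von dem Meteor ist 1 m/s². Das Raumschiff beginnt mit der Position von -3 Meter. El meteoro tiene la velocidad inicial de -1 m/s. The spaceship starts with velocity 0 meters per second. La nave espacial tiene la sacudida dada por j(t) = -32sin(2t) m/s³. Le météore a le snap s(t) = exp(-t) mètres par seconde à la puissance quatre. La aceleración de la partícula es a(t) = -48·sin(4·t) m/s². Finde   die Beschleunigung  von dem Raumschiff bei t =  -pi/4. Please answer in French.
En partant du jerk j(t) = -32·sin(2·t), nous prenons 1 intégrale. En prenant ∫j(t)dt et en appliquant a(0) = 16, nous trouvons a(t) = 16·cos(2·t). En utilisant a(t) = 16·cos(2·t) et en substituant t = -pi/4, nous trouvons a = 0.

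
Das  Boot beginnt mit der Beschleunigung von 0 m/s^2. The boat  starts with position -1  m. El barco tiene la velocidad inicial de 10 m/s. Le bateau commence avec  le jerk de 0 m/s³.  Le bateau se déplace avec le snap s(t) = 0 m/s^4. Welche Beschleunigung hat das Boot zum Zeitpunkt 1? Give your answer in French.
Nous devons intégrer notre équation du snap s(t) = 0 2 fois. L'intégrale du snap est le jerk. En utilisant j(0) = 0, nous obtenons j(t) = 0. En intégrant le jerk et en utilisant la condition initiale a(0) = 0, nous obtenons a(t) = 0. En utilisant a(t) = 0 et en substituant t = 1, nous trouvons a = 0.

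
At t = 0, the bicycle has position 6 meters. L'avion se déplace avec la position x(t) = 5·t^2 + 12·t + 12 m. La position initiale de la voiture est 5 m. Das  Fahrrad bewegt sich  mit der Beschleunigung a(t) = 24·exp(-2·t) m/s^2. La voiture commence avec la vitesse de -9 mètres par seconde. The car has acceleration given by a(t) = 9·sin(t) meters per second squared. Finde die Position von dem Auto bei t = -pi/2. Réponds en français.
Nous devons intégrer notre équation de l'accélération a(t) = 9·sin(t) 2 fois. En intégrant l'accélération et en utilisant la condition initiale v(0) = -9, nous obtenons v(t) = -9·cos(t). En intégrant la vitesse et en utilisant la condition initiale x(0) = 5, nous obtenons x(t) = 5 - 9·sin(t). De l'équation de la position x(t) = 5 - 9·sin(t), nous substituons t = -pi/2 pour obtenir x = 14.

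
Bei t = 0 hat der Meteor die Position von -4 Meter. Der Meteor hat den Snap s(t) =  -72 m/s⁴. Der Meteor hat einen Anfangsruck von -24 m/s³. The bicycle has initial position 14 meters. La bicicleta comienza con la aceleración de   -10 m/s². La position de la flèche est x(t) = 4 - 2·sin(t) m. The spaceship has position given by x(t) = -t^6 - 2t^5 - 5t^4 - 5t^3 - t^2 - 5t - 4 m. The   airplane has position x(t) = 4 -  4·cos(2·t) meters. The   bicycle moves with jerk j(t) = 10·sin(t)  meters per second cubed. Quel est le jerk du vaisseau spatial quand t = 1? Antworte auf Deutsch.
Ausgehend von der Position x(t) = -t^6 - 2·t^5 - 5·t^4 - 5·t^3 - t^2 - 5·t - 4, nehmen wir 3 Ableitungen. Durch Ableiten von der Position erhalten wir die Geschwindigkeit: v(t) = -6·t^5 - 10·t^4 - 20·t^3 - 15·t^2 - 2·t - 5. Mit d/dt von v(t) finden wir a(t) = -30·t^4 - 40·t^3 - 60·t^2 - 30·t - 2. Mit d/dt von a(t) finden wir j(t) = -120·t^3 - 120·t^2 - 120·t - 30. Aus der Gleichung für den Ruck j(t) = -120·t^3 - 120·t^2 - 120·t - 30, setzen wir t = 1 ein und erhalten j = -390.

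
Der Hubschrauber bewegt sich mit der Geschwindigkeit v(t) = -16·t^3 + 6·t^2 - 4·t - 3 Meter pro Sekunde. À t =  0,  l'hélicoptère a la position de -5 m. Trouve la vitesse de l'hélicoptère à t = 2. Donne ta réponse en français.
En utilisant v(t) = -16·t^3 + 6·t^2 - 4·t - 3 et en substituant t = 2, nous trouvons v = -115.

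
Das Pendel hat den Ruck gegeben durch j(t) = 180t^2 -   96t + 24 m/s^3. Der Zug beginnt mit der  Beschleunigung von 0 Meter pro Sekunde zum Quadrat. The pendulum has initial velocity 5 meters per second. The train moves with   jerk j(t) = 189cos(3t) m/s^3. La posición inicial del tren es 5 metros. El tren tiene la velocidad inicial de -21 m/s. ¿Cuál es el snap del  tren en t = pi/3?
Partiendo de la sacudida j(t) = 189·cos(3·t), tomamos 1 derivada. Derivando la sacudida, obtenemos el snap: s(t) = -567·sin(3·t). De la ecuación del snap s(t) = -567·sin(3·t), sustituimos t = pi/3 para obtener s = 0.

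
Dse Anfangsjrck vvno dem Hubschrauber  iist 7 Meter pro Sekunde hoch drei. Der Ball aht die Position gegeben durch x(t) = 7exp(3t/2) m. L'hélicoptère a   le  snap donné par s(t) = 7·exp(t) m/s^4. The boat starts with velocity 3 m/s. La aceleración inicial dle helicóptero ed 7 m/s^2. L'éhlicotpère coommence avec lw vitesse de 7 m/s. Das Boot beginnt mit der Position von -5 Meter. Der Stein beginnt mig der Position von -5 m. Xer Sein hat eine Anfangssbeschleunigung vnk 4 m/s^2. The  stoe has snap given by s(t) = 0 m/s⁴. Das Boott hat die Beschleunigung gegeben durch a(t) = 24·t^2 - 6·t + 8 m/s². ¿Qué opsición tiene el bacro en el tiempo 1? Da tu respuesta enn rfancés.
Pour résoudre ceci, nous devons prendre 2 primitives de notre équation de l'accélération a(t) = 24·t^2 - 6·t + 8. En prenant ∫a(t)dt et en appliquant v(0) = 3, nous trouvons v(t) = 8·t^3 - 3·t^2 + 8·t + 3. En prenant ∫v(t)dt et en appliquant x(0) = -5, nous trouvons x(t) = 2·t^4 - t^3 + 4·t^2 + 3·t - 5. Nous avons la position x(t) = 2·t^4 - t^3 + 4·t^2 + 3·t - 5. En substituant t = 1: x(1) = 3.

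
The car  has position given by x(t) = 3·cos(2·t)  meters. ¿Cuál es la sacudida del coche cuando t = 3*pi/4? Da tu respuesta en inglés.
We must differentiate our position equation x(t) = 3·cos(2·t) 3 times. The derivative of position gives velocity: v(t) = -6·sin(2·t). The derivative of velocity gives acceleration: a(t) = -12·cos(2·t). Taking d/dt of a(t), we find j(t) = 24·sin(2·t). Using j(t) = 24·sin(2·t) and substituting t = 3*pi/4, we find j = -24.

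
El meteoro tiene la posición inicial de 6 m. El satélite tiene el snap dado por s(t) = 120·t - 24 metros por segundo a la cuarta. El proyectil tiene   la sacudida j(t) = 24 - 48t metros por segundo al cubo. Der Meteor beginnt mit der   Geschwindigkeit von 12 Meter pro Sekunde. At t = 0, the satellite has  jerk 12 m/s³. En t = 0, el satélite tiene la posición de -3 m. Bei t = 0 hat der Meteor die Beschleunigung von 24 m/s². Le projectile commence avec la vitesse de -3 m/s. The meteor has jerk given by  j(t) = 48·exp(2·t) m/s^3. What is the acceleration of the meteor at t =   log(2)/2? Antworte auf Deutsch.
Wir müssen unsere Gleichung für den Ruck j(t) = 48·exp(2·t) 1-mal integrieren. Mit ∫j(t)dt und Anwendung von a(0) = 24, finden wir a(t) = 24·exp(2·t). Wir haben die Beschleunigung a(t) = 24·exp(2·t). Durch Einsetzen von t = log(2)/2: a(log(2)/2) = 48.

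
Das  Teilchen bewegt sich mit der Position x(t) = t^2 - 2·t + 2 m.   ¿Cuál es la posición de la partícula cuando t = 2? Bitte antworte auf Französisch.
Nous avons la position x(t) = t^2 - 2·t + 2. En substituant t = 2: x(2) = 2.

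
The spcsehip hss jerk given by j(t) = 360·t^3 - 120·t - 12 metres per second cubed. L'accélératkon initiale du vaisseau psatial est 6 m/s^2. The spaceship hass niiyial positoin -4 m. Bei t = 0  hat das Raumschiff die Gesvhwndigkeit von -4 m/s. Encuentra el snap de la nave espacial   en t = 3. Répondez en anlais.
Starting from jerk j(t) = 360·t^3 - 120·t - 12, we take 1 derivative. Differentiating jerk, we get snap: s(t) = 1080·t^2 - 120. We have snap s(t) = 1080·t^2 - 120. Substituting t = 3: s(3) = 9600.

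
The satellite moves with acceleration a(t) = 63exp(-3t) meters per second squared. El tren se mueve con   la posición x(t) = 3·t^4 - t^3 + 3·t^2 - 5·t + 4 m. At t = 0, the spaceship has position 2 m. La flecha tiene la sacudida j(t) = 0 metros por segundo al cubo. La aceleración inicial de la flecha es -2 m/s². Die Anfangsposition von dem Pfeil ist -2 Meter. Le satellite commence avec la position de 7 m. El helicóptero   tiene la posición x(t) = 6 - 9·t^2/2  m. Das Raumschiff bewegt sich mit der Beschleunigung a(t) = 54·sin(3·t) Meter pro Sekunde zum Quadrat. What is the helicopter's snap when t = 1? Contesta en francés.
Pour résoudre ceci, nous devons prendre 4 dérivées de notre équation de la position x(t) = 6 - 9·t^2/2. En prenant d/dt de x(t), nous trouvons v(t) = -9·t. En dérivant la vitesse, nous obtenons l'accélération: a(t) = -9. En dérivant l'accélération, nous obtenons le jerk: j(t) = 0. En prenant d/dt de j(t), nous trouvons s(t) = 0. En utilisant s(t) = 0 et en substituant t = 1, nous trouvons s = 0.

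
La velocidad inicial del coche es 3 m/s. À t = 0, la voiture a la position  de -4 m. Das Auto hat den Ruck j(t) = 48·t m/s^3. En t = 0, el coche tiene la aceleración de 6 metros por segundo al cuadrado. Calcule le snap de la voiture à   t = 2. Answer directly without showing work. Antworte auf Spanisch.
La respuesta es 48.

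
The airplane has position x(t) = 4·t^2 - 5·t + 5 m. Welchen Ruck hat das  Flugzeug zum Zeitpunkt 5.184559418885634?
Wir müssen unsere Gleichung für die Position x(t) = 4·t^2 - 5·t + 5 3-mal ableiten. Mit d/dt von x(t) finden wir v(t) = 8·t - 5. Mit d/dt von v(t) finden wir a(t) = 8. Mit d/dt von a(t) finden wir j(t) = 0. Mit j(t) = 0 und Einsetzen von t = 5.184559418885634, finden wir j = 0.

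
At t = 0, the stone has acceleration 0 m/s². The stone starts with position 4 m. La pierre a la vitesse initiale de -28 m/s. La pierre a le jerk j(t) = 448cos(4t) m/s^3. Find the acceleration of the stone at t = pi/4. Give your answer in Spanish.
Partiendo de la sacudida j(t) = 448·cos(4·t), tomamos 1 antiderivada. Tomando ∫j(t)dt y aplicando a(0) = 0, encontramos a(t) = 112·sin(4·t). Usando a(t) = 112·sin(4·t) y sustituyendo t = pi/4, encontramos a = 0.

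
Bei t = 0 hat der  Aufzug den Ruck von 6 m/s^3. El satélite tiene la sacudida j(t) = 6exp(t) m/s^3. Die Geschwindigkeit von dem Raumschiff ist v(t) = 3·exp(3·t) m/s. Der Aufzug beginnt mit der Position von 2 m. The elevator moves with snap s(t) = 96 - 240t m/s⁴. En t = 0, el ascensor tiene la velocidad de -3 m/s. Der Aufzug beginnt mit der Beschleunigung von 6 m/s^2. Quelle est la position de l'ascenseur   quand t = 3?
Pour résoudre ceci, nous devons prendre 4 primitives de notre équation du snap s(t) = 96 - 240·t. En prenant ∫s(t)dt et en appliquant j(0) = 6, nous trouvons j(t) = -120·t^2 + 96·t + 6. En prenant ∫j(t)dt et en appliquant a(0) = 6, nous trouvons a(t) = -40·t^3 + 48·t^2 + 6·t + 6. La primitive de l'accélération, avec v(0) = -3, donne la vitesse: v(t) = -10·t^4 + 16·t^3 + 3·t^2 + 6·t - 3. En prenant ∫v(t)dt et en appliquant x(0) = 2, nous trouvons x(t) = -2·t^5 + 4·t^4 + t^3 + 3·t^2 - 3·t + 2. De l'équation de la position x(t) = -2·t^5 + 4·t^4 + t^3 + 3·t^2 - 3·t + 2, nous substituons t = 3 pour obtenir x = -115.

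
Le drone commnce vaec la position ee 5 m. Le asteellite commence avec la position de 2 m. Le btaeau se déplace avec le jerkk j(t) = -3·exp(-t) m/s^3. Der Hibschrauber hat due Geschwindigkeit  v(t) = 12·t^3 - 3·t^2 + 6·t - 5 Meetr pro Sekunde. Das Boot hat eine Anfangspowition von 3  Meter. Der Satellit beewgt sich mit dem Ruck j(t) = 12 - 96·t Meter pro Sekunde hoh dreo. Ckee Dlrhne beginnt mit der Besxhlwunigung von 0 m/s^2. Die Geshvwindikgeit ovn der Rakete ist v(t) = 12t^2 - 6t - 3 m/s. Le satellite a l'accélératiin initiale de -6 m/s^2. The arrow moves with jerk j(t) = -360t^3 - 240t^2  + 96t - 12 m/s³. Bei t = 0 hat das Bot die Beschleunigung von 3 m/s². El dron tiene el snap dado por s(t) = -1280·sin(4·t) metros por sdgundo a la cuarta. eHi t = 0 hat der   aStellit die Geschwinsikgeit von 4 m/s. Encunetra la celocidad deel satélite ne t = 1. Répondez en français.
Nous devons trouver la primitive de notre équation du jerk j(t) = 12 - 96·t 2 fois. La primitive du jerk, avec a(0) = -6, donne l'accélération: a(t) = -48·t^2 + 12·t - 6. En prenant ∫a(t)dt et en appliquant v(0) = 4, nous trouvons v(t) = -16·t^3 + 6·t^2 - 6·t + 4. Nous avons la vitesse v(t) = -16·t^3 + 6·t^2 - 6·t + 4. En substituant t = 1: v(1) = -12.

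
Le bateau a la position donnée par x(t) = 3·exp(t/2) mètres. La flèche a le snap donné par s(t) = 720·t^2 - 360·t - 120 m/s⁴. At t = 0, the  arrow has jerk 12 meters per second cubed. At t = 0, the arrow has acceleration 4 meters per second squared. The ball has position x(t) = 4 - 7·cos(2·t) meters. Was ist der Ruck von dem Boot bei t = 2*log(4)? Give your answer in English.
To solve this, we need to take 3 derivatives of our position equation x(t) = 3·exp(t/2). The derivative of position gives velocity: v(t) = 3·exp(t/2)/2. Taking d/dt of v(t), we find a(t) = 3·exp(t/2)/4. Taking d/dt of a(t), we find j(t) = 3·exp(t/2)/8. We have jerk j(t) = 3·exp(t/2)/8. Substituting t = 2*log(4): j(2*log(4)) = 3/2.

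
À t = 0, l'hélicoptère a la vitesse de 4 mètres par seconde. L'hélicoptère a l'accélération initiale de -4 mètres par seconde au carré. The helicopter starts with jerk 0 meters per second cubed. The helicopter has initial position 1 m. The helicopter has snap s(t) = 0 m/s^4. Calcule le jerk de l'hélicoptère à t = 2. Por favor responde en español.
Para resolver esto, necesitamos tomar 1 integral de nuestra ecuación del snap s(t) = 0. La antiderivada del snap, con j(0) = 0, da la sacudida: j(t) = 0. Tenemos la sacudida j(t) = 0. Sustituyendo t = 2: j(2) = 0.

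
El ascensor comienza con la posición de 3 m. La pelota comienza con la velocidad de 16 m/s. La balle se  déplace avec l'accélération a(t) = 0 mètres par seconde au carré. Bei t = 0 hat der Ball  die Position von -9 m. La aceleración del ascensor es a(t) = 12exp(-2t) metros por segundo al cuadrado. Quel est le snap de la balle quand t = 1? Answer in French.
Nous devons dériver notre équation de l'accélération a(t) = 0 2 fois. La dérivée de l'accélération donne le jerk: j(t) = 0. La dérivée du jerk donne le snap: s(t) = 0. Nous avons le snap s(t) = 0. En substituant t = 1: s(1) = 0.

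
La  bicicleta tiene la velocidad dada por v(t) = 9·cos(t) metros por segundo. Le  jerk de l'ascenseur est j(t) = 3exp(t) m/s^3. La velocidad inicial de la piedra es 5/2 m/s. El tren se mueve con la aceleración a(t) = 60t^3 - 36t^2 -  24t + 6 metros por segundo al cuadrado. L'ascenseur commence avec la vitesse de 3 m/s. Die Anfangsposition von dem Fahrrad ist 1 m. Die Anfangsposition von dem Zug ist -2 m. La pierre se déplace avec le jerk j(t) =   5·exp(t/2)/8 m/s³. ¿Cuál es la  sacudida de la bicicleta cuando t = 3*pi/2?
Debemos derivar nuestra ecuación de la velocidad v(t) = 9·cos(t) 2 veces. Derivando la velocidad, obtenemos la aceleración: a(t) = -9·sin(t). Tomando d/dt de a(t), encontramos j(t) = -9·cos(t). Tenemos la sacudida j(t) = -9·cos(t). Sustituyendo t = 3*pi/2: j(3*pi/2) = 0.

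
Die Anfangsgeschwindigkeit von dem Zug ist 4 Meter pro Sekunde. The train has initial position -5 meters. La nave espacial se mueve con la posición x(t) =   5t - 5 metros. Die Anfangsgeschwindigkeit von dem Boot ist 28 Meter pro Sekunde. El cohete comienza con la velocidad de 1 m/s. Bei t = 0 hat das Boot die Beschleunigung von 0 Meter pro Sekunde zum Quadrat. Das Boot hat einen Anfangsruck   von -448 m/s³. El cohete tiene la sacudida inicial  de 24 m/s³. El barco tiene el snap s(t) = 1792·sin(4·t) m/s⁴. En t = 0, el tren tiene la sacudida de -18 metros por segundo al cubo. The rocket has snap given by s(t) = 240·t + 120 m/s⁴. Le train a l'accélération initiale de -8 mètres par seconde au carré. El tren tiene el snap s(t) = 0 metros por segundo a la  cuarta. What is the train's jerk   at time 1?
Starting from snap s(t) = 0, we take 1 integral. Finding the antiderivative of s(t) and using j(0) = -18: j(t) = -18. Using j(t) = -18 and substituting t = 1, we find j = -18.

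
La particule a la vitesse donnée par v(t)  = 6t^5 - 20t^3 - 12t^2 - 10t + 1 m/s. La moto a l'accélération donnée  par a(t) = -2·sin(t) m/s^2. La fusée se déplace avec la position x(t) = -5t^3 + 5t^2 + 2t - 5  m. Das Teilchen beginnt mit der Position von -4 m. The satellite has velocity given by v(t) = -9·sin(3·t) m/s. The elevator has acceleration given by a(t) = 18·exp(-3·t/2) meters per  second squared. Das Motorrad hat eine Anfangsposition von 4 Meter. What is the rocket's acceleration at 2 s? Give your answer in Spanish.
Debemos derivar nuestra ecuación de la posición x(t) = -5·t^3 + 5·t^2 + 2·t - 5 2 veces. Derivando la posición, obtenemos la velocidad: v(t) = -15·t^2 + 10·t + 2. Tomando d/dt de v(t), encontramos a(t) = 10 - 30·t. Usando a(t) = 10 - 30·t y sustituyendo t = 2, encontramos a = -50.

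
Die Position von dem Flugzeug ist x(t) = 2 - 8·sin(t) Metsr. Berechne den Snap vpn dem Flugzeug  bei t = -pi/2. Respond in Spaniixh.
Debemos derivar nuestra ecuación de la posición x(t) = 2 - 8·sin(t) 4 veces. Derivando la posición, obtenemos la velocidad: v(t) = -8·cos(t). Derivando la velocidad, obtenemos la aceleración: a(t) = 8·sin(t). Tomando d/dt de a(t), encontramos j(t) = 8·cos(t). Tomando d/dt de j(t), encontramos s(t) = -8·sin(t). De la ecuación del snap s(t) = -8·sin(t), sustituimos t = -pi/2 para obtener s = 8.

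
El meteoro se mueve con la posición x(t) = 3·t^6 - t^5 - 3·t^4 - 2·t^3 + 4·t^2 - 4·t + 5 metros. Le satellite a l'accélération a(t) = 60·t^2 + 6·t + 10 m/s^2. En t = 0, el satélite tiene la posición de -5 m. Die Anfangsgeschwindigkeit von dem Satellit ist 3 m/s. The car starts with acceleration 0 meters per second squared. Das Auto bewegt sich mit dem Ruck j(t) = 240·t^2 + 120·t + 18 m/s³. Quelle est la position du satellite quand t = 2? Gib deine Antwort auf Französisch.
En partant de l'accélération a(t) = 60·t^2 + 6·t + 10, nous prenons 2 intégrales. En intégrant l'accélération et en utilisant la condition initiale v(0) = 3, nous obtenons v(t) = 20·t^3 + 3·t^2 + 10·t + 3. L'intégrale de la vitesse est la position. En utilisant x(0) = -5, nous obtenons x(t) = 5·t^4 + t^3 + 5·t^2 + 3·t - 5. De l'équation de la position x(t) = 5·t^4 + t^3 + 5·t^2 + 3·t - 5, nous substituons t = 2 pour obtenir x = 109.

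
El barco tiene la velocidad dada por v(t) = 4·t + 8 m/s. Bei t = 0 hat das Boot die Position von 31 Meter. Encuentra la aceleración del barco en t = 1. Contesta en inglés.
To solve this, we need to take 1 derivative of our velocity equation v(t) = 4·t + 8. The derivative of velocity gives acceleration: a(t) = 4. Using a(t) = 4 and substituting t = 1, we find a = 4.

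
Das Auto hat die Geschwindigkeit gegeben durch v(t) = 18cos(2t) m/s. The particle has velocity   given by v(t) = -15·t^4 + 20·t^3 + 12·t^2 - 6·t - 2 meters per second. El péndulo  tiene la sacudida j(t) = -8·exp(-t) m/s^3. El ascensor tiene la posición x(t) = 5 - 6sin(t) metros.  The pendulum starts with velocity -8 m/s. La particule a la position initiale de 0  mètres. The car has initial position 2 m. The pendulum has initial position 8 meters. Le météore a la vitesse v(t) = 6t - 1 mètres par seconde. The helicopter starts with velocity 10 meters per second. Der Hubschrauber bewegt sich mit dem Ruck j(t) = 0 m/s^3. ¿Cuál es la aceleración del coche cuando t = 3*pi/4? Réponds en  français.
Nous devons dériver notre équation de la vitesse v(t) = 18·cos(2·t) 1 fois. En prenant d/dt de v(t), nous trouvons a(t) = -36·sin(2·t). Nous avons l'accélération a(t) = -36·sin(2·t). En substituant t = 3*pi/4: a(3*pi/4) = 36.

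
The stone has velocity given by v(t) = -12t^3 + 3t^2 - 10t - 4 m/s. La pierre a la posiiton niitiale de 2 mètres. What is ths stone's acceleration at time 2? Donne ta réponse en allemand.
Wir müssen unsere Gleichung für die Geschwindigkeit v(t) = -12·t^3 + 3·t^2 - 10·t - 4 1-mal ableiten. Mit d/dt von v(t) finden wir a(t) = -36·t^2 + 6·t - 10. Wir haben die Beschleunigung a(t) = -36·t^2 + 6·t - 10. Durch Einsetzen von t = 2: a(2) = -142.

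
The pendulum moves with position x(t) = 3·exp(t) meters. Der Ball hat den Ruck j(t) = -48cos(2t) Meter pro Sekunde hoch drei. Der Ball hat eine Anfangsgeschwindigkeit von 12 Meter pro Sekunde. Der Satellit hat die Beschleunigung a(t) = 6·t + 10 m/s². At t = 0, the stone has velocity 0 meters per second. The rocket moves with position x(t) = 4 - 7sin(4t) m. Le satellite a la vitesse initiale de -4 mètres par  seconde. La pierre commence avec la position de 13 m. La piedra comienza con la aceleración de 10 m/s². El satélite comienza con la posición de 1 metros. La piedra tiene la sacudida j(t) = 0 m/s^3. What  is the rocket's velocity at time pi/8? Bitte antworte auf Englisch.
Starting from position x(t) = 4 - 7·sin(4·t), we take 1 derivative. The derivative of position gives velocity: v(t) = -28·cos(4·t). Using v(t) = -28·cos(4·t) and substituting t = pi/8, we find v = 0.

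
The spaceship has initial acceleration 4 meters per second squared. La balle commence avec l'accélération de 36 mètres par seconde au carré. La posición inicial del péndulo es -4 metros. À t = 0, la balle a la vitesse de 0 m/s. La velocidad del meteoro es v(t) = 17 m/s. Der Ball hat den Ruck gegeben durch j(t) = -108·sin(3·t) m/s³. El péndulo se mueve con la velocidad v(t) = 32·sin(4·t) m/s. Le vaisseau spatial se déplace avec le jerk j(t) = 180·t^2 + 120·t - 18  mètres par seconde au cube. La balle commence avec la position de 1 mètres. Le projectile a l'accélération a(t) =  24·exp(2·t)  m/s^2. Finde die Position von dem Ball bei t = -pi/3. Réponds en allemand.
Wir müssen das Integral unserer Gleichung für den Ruck j(t) = -108·sin(3·t) 3-mal finden. Die Stammfunktion von dem Ruck ist die Beschleunigung. Mit a(0) = 36 erhalten wir a(t) = 36·cos(3·t). Die Stammfunktion von der Beschleunigung, mit v(0) = 0, ergibt die Geschwindigkeit: v(t) = 12·sin(3·t). Mit ∫v(t)dt und Anwendung von x(0) = 1, finden wir x(t) = 5 - 4·cos(3·t). Mit x(t) = 5 - 4·cos(3·t) und Einsetzen von t = -pi/3, finden wir x = 9.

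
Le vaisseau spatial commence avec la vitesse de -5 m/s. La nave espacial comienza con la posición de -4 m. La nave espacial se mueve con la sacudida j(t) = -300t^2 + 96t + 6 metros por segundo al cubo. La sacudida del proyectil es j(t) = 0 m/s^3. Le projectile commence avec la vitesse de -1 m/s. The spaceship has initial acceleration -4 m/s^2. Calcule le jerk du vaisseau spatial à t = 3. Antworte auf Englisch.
From the given jerk equation j(t) = -300·t^2 + 96·t + 6, we substitute t = 3 to get j = -2406.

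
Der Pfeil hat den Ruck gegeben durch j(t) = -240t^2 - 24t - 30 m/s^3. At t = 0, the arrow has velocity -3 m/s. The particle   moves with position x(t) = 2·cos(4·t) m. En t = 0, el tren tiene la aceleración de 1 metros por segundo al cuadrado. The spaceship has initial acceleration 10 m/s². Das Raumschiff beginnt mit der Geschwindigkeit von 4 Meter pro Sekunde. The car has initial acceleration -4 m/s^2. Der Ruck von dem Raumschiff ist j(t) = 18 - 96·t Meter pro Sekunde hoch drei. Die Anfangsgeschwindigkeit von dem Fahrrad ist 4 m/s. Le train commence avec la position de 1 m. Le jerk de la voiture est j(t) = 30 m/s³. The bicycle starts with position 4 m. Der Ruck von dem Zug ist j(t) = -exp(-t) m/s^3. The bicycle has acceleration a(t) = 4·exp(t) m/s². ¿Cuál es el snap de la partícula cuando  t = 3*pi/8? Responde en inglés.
To solve this, we need to take 4 derivatives of our position equation x(t) = 2·cos(4·t). The derivative of position gives velocity: v(t) = -8·sin(4·t). Taking d/dt of v(t), we find a(t) = -32·cos(4·t). Differentiating acceleration, we get jerk: j(t) = 128·sin(4·t). Taking d/dt of j(t), we find s(t) = 512·cos(4·t). Using s(t) = 512·cos(4·t) and substituting t = 3*pi/8, we find s = 0.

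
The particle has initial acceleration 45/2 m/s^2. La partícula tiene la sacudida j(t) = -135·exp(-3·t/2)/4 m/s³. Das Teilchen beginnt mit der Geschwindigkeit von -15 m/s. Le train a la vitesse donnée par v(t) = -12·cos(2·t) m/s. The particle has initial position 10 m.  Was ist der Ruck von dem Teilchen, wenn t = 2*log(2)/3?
Wir haben den Ruck j(t) = -135·exp(-3·t/2)/4. Durch Einsetzen von t = 2*log(2)/3: j(2*log(2)/3) = -135/8.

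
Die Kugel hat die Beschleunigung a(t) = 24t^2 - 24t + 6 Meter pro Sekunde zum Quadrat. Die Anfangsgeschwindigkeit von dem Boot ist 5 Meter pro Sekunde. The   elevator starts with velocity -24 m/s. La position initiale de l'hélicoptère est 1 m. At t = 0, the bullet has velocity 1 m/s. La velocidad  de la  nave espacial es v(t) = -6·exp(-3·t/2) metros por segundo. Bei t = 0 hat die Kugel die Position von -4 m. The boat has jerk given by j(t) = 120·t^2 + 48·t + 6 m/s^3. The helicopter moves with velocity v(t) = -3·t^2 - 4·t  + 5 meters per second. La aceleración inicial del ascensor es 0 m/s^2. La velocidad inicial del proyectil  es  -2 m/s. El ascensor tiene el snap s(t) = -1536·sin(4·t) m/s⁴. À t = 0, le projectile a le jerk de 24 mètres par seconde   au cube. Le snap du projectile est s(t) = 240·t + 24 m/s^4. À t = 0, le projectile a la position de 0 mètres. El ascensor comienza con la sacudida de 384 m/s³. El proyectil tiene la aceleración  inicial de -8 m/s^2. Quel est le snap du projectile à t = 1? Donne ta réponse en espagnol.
Usando s(t) = 240·t + 24 y sustituyendo t = 1, encontramos s = 264.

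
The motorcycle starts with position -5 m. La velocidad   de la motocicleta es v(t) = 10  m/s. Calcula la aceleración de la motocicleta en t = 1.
Partiendo de la velocidad v(t) = 10, tomamos 1 derivada. Derivando la velocidad, obtenemos la aceleración: a(t) = 0. Tenemos la aceleración a(t) = 0. Sustituyendo t = 1: a(1) = 0.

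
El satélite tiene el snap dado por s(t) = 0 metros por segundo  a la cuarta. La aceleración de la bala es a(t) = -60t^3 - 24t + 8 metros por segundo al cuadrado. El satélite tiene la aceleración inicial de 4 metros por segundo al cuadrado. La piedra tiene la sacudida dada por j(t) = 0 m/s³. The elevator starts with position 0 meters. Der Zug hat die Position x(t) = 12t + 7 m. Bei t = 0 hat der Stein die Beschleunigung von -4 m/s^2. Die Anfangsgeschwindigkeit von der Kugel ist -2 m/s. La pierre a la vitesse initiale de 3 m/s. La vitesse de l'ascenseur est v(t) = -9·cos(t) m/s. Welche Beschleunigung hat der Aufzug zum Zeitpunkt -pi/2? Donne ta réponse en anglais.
We must differentiate our velocity equation v(t) = -9·cos(t) 1 time. The derivative of velocity gives acceleration: a(t) = 9·sin(t). Using a(t) = 9·sin(t) and substituting t = -pi/2, we find a = -9.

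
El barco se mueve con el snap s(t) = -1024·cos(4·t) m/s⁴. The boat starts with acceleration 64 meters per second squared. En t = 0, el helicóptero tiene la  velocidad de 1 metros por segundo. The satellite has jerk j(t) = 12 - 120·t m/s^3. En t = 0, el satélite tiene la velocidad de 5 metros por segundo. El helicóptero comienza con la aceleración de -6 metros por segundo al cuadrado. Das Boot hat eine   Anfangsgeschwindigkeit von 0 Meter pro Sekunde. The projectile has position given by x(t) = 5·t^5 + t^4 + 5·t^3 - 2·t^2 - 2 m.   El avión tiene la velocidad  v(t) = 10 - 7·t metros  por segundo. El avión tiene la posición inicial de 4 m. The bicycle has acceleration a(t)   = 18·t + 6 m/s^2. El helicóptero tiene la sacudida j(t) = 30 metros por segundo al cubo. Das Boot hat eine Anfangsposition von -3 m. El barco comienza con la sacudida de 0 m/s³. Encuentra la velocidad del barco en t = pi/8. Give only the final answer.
La respuesta es 16.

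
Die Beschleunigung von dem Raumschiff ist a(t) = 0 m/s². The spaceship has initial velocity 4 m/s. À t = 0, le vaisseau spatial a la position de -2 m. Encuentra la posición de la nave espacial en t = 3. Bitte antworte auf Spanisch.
Partiendo de la aceleración a(t) = 0, tomamos 2 integrales. La integral de la aceleración, con v(0) = 4, da la velocidad: v(t) = 4. Tomando ∫v(t)dt y aplicando x(0) = -2, encontramos x(t) = 4·t - 2. De la ecuación de la posición x(t) = 4·t - 2, sustituimos t = 3 para obtener x = 10.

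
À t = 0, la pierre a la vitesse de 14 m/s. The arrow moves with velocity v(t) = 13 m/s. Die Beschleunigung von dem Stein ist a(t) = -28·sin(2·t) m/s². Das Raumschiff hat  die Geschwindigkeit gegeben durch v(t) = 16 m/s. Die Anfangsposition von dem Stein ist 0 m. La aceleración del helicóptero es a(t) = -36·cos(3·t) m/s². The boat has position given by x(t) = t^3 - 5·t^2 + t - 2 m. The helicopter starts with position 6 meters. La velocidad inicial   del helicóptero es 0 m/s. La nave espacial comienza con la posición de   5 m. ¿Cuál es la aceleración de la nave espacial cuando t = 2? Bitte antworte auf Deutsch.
Ausgehend von der Geschwindigkeit v(t) = 16, nehmen wir 1 Ableitung. Mit d/dt von v(t) finden wir a(t) = 0. Wir haben die Beschleunigung a(t) = 0. Durch Einsetzen von t = 2: a(2) = 0.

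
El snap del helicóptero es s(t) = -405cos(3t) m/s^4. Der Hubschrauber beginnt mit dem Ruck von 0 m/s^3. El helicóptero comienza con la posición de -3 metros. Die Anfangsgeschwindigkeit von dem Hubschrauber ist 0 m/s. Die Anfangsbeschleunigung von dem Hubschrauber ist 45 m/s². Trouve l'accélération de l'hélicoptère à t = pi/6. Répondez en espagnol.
Para resolver esto, necesitamos tomar 2 integrales de nuestra ecuación del snap s(t) = -405·cos(3·t). La antiderivada del snap es la sacudida. Usando j(0) = 0, obtenemos j(t) = -135·sin(3·t). La integral de la sacudida, con a(0) = 45, da la aceleración: a(t) = 45·cos(3·t). Tenemos la aceleración a(t) = 45·cos(3·t). Sustituyendo t = pi/6: a(pi/6) = 0.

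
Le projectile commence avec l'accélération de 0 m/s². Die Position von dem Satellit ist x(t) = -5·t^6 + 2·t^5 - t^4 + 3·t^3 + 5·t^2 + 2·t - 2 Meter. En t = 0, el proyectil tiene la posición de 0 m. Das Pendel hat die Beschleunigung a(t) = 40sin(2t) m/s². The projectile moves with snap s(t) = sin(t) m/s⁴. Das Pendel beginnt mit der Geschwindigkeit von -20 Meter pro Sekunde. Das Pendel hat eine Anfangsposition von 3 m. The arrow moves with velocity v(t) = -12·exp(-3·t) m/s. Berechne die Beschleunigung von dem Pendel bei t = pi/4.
Mit a(t) = 40·sin(2·t) und Einsetzen von t = pi/4, finden wir a = 40.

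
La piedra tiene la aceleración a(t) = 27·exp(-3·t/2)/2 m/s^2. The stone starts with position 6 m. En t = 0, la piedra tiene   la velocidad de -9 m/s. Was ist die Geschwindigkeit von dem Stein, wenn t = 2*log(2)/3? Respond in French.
Nous devons intégrer notre équation de l'accélération a(t) = 27·exp(-3·t/2)/2 1 fois. En intégrant l'accélération et en utilisant la condition initiale v(0) = -9, nous obtenons v(t) = -9·exp(-3·t/2). Nous avons la vitesse v(t) = -9·exp(-3·t/2). En substituant t = 2*log(2)/3: v(2*log(2)/3) = -9/2.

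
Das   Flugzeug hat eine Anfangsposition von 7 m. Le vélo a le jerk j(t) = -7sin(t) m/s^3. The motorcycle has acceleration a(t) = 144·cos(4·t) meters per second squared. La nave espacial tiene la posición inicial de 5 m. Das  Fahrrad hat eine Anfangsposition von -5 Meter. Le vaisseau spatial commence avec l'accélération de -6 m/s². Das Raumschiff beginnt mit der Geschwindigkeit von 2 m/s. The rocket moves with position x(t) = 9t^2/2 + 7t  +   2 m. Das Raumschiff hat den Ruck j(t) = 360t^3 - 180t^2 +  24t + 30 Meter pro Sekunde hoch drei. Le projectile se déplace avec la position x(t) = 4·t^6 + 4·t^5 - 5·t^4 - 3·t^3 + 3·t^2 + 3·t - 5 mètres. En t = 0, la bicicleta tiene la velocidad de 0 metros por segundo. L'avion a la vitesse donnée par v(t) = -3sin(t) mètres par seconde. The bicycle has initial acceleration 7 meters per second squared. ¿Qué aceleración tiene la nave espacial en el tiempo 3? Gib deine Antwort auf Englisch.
To solve this, we need to take 1 antiderivative of our jerk equation j(t) = 360·t^3 - 180·t^2 + 24·t + 30. Taking ∫j(t)dt and applying a(0) = -6, we find a(t) = 90·t^4 - 60·t^3 + 12·t^2 + 30·t - 6. From the given acceleration equation a(t) = 90·t^4 - 60·t^3 + 12·t^2 + 30·t - 6, we substitute t = 3 to get a = 5862.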